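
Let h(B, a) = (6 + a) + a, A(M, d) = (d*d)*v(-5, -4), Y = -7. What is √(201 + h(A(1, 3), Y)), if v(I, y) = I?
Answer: √193 ≈ 13.892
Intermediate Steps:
A(M, d) = -5*d² (A(M, d) = (d*d)*(-5) = d²*(-5) = -5*d²)
h(B, a) = 6 + 2*a
√(201 + h(A(1, 3), Y)) = √(201 + (6 + 2*(-7))) = √(201 + (6 - 14)) = √(201 - 8) = √193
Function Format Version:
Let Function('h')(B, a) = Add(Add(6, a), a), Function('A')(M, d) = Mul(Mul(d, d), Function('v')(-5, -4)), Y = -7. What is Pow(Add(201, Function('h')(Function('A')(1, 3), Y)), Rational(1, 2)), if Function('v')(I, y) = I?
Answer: Pow(193, Rational(1, 2)) ≈ 13.892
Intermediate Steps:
Function('A')(M, d) = Mul(-5, Pow(d, 2)) (Function('A')(M, d) = Mul(Mul(d, d), -5) = Mul(Pow(d, 2), -5) = Mul(-5, Pow(d, 2)))
Function('h')(B, a) = Add(6, Mul(2, a))
Pow(Add(201, Function('h')(Function('A')(1, 3), Y)), Rational(1, 2)) = Pow(Add(201, Add(6, Mul(2, -7))), Rational(1, 2)) = Pow(Add(201, Add(6, -14)), Rational(1, 2)) = Pow(Add(201, -8), Rational(1, 2)) = Pow(193, Rational(1, 2))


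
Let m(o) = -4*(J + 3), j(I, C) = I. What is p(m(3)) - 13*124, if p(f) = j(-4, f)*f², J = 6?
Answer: -6796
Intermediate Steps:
m(o) = -36 (m(o) = -4*(6 + 3) = -4*9 = -36)
p(f) = -4*f²
p(m(3)) - 13*124 = -4*(-36)² - 13*124 = -4*1296 - 1612 = -5184 - 1612 = -6796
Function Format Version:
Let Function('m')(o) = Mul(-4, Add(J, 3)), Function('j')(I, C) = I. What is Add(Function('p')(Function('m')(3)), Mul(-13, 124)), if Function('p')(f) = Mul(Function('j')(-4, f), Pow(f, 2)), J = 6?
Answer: -6796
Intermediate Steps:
Function('m')(o) = -36 (Function('m')(o) = Mul(-4, Add(6, 3)) = Mul(-4, 9) = -36)
Function('p')(f) = Mul(-4, Pow(f, 2))
Add(Function('p')(Function('m')(3)), Mul(-13, 124)) = Add(Mul(-4, Pow(-36, 2)), Mul(-13, 124)) = Add(Mul(-4, 1296), -1612) = Add(-5184, -1612) = -6796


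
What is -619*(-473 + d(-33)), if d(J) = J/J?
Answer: 292168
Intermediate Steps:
d(J) = 1
-619*(-473 + d(-33)) = -619*(-473 + 1) = -619*(-472) = 292168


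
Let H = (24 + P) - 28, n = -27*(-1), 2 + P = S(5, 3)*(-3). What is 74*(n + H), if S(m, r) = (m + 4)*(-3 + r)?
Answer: 1554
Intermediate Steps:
S(m, r) = (-3 + r)*(4 + m) (S(m, r) = (4 + m)*(-3 + r) = (-3 + r)*(4 + m))
P = -2 (P = -2 + (-12 - 3*5 + 4*3 + 5*3)*(-3) = -2 + (-12 - 15 + 12 + 15)*(-3) = -2 + 0*(-3) = -2 + 0 = -2)
n = 27
H = -6 (H = (24 - 2) - 28 = 22 - 28 = -6)
74*(n + H) = 74*(27 - 6) = 74*21 = 1554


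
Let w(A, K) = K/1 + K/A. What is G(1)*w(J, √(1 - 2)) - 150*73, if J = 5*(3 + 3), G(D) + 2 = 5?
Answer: -10950 + 31*I/10 ≈ -10950.0 + 3.1*I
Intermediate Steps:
G(D) = 3 (G(D) = -2 + 5 = 3)
J = 30 (J = 5*6 = 30)
w(A, K) = K + K/A (w(A, K) = K*1 + K/A = K + K/A)
G(1)*w(J, √(1 - 2)) - 150*73 = 3*(√(1 - 2) + √(1 - 2)/30) - 150*73 = 3*(√(-1) + √(-1)*(1/30)) - 10950 = 3*(I + I*(1/30)) - 10950 = 3*(I + I/30) - 10950 = 3*(31*I/30) - 10950 = 31*I/10 - 10950 = -10950 + 31*I/10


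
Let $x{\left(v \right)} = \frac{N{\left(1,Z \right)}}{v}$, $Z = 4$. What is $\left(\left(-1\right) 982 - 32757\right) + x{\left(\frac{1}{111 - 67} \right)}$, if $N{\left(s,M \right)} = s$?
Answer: $-33695$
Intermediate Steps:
$x{\left(v \right)} = \frac{1}{v}$ ($x{\left(v \right)} = 1 \frac{1}{v} = \frac{1}{v}$)
$\left(\left(-1\right) 982 - 32757\right) + x{\left(\frac{1}{111 - 67} \right)} = \left(\left(-1\right) 982 - 32757\right) + \frac{1}{\frac{1}{111 - 67}} = \left(-982 - 32757\right) + \frac{1}{\frac{1}{44}} = -33739 + \frac{1}{\frac{1}{44}} = -33739 + 44 = -33695$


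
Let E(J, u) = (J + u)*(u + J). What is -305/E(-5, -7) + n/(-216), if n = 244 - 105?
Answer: -1193/432 ≈ -2.7616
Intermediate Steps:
n = 139
E(J, u) = (J + u)**2 (E(J, u) = (J + u)*(J + u) = (J + u)**2)
-305/E(-5, -7) + n/(-216) = -305/(-5 - 7)**2 + 139/(-216) = -305/((-12)**2) + 139*(-1/216) = -305/144 - 139/216 = -1193/432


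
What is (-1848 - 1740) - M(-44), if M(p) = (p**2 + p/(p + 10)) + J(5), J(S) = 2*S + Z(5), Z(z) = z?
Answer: -94185/17 ≈ -5540.3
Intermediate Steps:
J(S) = 5 + 2*S (J(S) = 2*S + 5 = 5 + 2*S)
M(p) = 15 + p**2 + p/(10 + p) (M(p) = (p**2 + p/(p + 10)) + (5 + 2*5) = (p**2 + p/(10 + p)) + (5 + 10) = (p**2 + p/(10 + p)) + 15 = 15 + p**2 + p/(10 + p))
(-1848 - 1740) - M(-44) = (-1848 - 1740) - (150 + (-44)**3 + 10*(-44)**2 + 16*(-44))/(10 - 44) = -3588 - (150 - 85184 + 10*1936 - 704)/(-34) = -3588 - (-1)*(150 - 85184 + 19360 - 704)/34 = -3588 - (-1)*(-66378)/34 = -3588 - 1*33189/17 = -3588 - 33189/17 = -94185/17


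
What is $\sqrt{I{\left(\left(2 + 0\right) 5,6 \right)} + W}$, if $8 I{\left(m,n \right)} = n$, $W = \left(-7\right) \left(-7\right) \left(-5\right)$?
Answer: $\frac{i \sqrt{977}}{2} \approx 15.628 i$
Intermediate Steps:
$W = -245$ ($W = 49 \left(-5\right) = -245$)
$I{\left(m,n \right)} = \frac{n}{8}$
$\sqrt{I{\left(\left(2 + 0\right) 5,6 \right)} + W} = \sqrt{\frac{1}{8} \cdot 6 - 245} = \sqrt{\frac{3}{4} - 245} = \sqrt{- \frac{977}{4}} = \frac{i \sqrt{977}}{2}$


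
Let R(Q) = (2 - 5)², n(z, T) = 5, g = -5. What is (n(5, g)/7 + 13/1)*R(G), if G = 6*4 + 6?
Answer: 864/7 ≈ 123.43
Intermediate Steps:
G = 30 (G = 24 + 6 = 30)
R(Q) = 9 (R(Q) = (-3)² = 9)
(n(5, g)/7 + 13/1)*R(G) = (5/7 + 13/1)*9 = (5*(⅐) + 13*1)*9 = (5/7 + 13)*9 = (96/7)*9 = 864/7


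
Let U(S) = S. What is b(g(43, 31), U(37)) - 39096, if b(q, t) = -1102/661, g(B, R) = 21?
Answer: -25843558/661 ≈ -39098.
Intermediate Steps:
b(q, t) = -1102/661 (b(q, t) = -1102*1/661 = -1102/661)
b(g(43, 31), U(37)) - 39096 = -1102/661 - 39096 = -25843558/661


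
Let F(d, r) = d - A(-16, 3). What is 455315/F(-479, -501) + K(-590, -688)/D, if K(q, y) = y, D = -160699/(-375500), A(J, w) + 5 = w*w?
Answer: -28278402455/11088231 ≈ -2550.3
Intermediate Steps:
A(J, w) = -5 + w² (A(J, w) = -5 + w*w = -5 + w²)
D = 160699/375500 (D = -160699*(-1/375500) = 160699/375500 ≈ 0.42796)
F(d, r) = -4 + d (F(d, r) = d - (-5 + 3²) = d - (-5 + 9) = d - 1*4 = d - 4 = -4 + d)
455315/F(-479, -501) + K(-590, -688)/D = 455315/(-4 - 479) - 688/160699/375500 = 455315/(-483) - 688*375500/160699 = 455315*(-1/483) - 258344000/160699 = -65045/69 - 258344000/160699 = -28278402455/11088231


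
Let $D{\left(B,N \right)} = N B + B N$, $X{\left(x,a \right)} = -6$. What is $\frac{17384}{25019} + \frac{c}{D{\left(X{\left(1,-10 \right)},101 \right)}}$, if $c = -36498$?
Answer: $\frac{155702145}{5053838} \approx 30.809$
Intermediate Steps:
$D{\left(B,N \right)} = 2 B N$ ($D{\left(B,N \right)} = B N + B N = 2 B N$)
$\frac{17384}{25019} + \frac{c}{D{\left(X{\left(1,-10 \right)},101 \right)}} = \frac{17384}{25019} - \frac{36498}{2 \left(-6\right) 101} = 17384 \cdot \frac{1}{25019} - \frac{36498}{-1212} = \frac{17384}{25019} - - \frac{6083}{202} = \frac{17384}{25019} + \frac{6083}{202} = \frac{155702145}{5053838}$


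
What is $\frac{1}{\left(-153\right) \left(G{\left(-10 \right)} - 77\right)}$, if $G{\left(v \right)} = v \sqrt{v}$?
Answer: $\frac{77}{1060137} - \frac{10 i \sqrt{10}}{1060137} \approx 7.2632 \cdot 10^{-5} - 2.9829 \cdot 10^{-5} i$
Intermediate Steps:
$G{\left(v \right)} = v^{\frac{3}{2}}$
$\frac{1}{\left(-153\right) \left(G{\left(-10 \right)} - 77\right)} = \frac{1}{\left(-153\right) \left(\left(-10\right)^{\frac{3}{2}} - 77\right)} = \frac{1}{\left(-153\right) \left(- 10 i \sqrt{10} - 77\right)} = \frac{1}{\left(-153\right) \left(-77 - 10 i \sqrt{10}\right)} = \frac{1}{11781 + 1530 i \sqrt{10}}$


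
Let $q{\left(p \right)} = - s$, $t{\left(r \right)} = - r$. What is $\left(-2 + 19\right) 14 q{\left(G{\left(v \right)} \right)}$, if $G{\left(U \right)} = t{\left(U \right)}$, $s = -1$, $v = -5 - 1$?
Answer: $238$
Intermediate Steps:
$v = -6$ ($v = -5 - 1 = -6$)
$G{\left(U \right)} = - U$
$q{\left(p \right)} = 1$ ($q{\left(p \right)} = \left(-1\right) \left(-1\right) = 1$)
$\left(-2 + 19\right) 14 q{\left(G{\left(v \right)} \right)} = \left(-2 + 19\right) 14 \cdot 1 = 17 \cdot 14 \cdot 1 = 238 \cdot 1 = 238$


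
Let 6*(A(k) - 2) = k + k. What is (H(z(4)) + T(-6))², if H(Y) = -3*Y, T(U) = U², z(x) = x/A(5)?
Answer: 129600/121 ≈ 1071.1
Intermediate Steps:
A(k) = 2 + k/3 (A(k) = 2 + (k + k)/6 = 2 + (2*k)/6 = 2 + k/3)
z(x) = 3*x/11 (z(x) = x/(2 + (⅓)*5) = x/(2 + 5/3) = x/(11/3) = x*(3/11) = 3*x/11)
(H(z(4)) + T(-6))² = (-9*4/11 + (-6)²)² = (-3*12/11 + 36)² = (-36/11 + 36)² = (360/11)² = 129600/121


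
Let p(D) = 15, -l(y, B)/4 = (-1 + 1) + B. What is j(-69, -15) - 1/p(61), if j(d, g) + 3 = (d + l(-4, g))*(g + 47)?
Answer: -4366/15 ≈ -291.07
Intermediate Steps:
l(y, B) = -4*B (l(y, B) = -4*((-1 + 1) + B) = -4*(0 + B) = -4*B)
j(d, g) = -3 + (47 + g)*(d - 4*g) (j(d, g) = -3 + (d - 4*g)*(g + 47) = -3 + (d - 4*g)*(47 + g) = -3 + (47 + g)*(d - 4*g))
j(-69, -15) - 1/p(61) = (-3 - 188*(-15) - 4*(-15)**2 + 47*(-69) - 69*(-15)) - 1/15 = (-3 + 2820 - 4*225 - 3243 + 1035) - 1*1/15 = (-3 + 2820 - 900 - 3243 + 1035) - 1/15 = -291 - 1/15 = -4366/15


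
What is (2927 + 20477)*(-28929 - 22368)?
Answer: -1200554988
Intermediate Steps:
(2927 + 20477)*(-28929 - 22368) = 23404*(-51297) = -1200554988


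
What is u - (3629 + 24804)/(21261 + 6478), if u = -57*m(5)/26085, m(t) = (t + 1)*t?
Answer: -52607233/48238121 ≈ -1.0906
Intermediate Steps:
m(t) = t*(1 + t) (m(t) = (1 + t)*t = t*(1 + t))
u = -114/1739 (u = -285*(1 + 5)/26085 = -285*6*(1/26085) = -57*30*(1/26085) = -1710*1/26085 = -114/1739 ≈ -0.065555)
u - (3629 + 24804)/(21261 + 6478) = -114/1739 - (3629 + 24804)/(21261 + 6478) = -114/1739 - 28433/27739 = -52607233/48238121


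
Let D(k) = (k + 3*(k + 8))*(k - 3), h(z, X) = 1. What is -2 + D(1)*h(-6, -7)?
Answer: -58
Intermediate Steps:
D(k) = (-3 + k)*(24 + 4*k) (D(k) = (k + 3*(8 + k))*(-3 + k) = (k + (24 + 3*k))*(-3 + k) = (24 + 4*k)*(-3 + k) = (-3 + k)*(24 + 4*k))
-2 + D(1)*h(-6, -7) = -2 + (-72 + 4*1**2 + 12*1)*1 = -2 + (-72 + 4*1 + 12)*1 = -2 + (-72 + 4 + 12)*1 = -2 - 56*1 = -2 - 56 = -58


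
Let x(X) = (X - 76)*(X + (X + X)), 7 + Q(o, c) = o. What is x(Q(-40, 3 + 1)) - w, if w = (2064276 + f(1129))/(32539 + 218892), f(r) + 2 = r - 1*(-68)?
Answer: 4358502362/251431 ≈ 17335.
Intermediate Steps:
f(r) = 66 + r (f(r) = -2 + (r - 1*(-68)) = -2 + (r + 68) = -2 + (68 + r) = 66 + r)
Q(o, c) = -7 + o
w = 2065471/251431 (w = (2064276 + (66 + 1129))/(32539 + 218892) = (2064276 + 1195)/251431 = 2065471*(1/251431) = 2065471/251431 ≈ 8.2149)
x(X) = 3*X*(-76 + X) (x(X) = (-76 + X)*(X + 2*X) = (-76 + X)*(3*X) = 3*X*(-76 + X))
x(Q(-40, 3 + 1)) - w = 3*(-7 - 40)*(-76 + (-7 - 40)) - 1*2065471/251431 = 3*(-47)*(-76 - 47) - 2065471/251431 = 3*(-47)*(-123) - 2065471/251431 = 17343 - 2065471/251431 = 4358502362/251431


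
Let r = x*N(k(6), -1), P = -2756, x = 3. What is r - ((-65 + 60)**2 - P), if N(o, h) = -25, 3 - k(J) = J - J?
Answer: -2856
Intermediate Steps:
k(J) = 3 (k(J) = 3 - (J - J) = 3 - 1*0 = 3 + 0 = 3)
r = -75 (r = 3*(-25) = -75)
r - ((-65 + 60)**2 - P) = -75 - ((-65 + 60)**2 - 1*(-2756)) = -75 - ((-5)**2 + 2756) = -75 - (25 + 2756) = -75 - 1*2781 = -75 - 2781 = -2856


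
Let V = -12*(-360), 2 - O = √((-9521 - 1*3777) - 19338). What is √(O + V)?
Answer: √(4322 - 2*I*√8159) ≈ 65.756 - 1.374*I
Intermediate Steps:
O = 2 - 2*I*√8159 (O = 2 - √((-9521 - 1*3777) - 19338) = 2 - √((-9521 - 3777) - 19338) = 2 - √(-13298 - 19338) = 2 - √(-32636) = 2 - 2*I*√8159 ≈ 2.0 - 180.65*I)
V = 4320
√(O + V) = √((2 - 2*I*√8159) + 4320) = √(4322 - 2*I*√8159)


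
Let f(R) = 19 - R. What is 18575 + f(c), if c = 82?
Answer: 18512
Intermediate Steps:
18575 + f(c) = 18575 + (19 - 1*82) = 18575 + (19 - 82) = 18575 - 63 = 18512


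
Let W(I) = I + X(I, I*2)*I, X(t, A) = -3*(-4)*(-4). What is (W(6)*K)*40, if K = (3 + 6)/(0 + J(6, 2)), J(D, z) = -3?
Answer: 33840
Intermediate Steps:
X(t, A) = -48 (X(t, A) = 12*(-4) = -48)
K = -3 (K = (3 + 6)/(0 - 3) = 9/(-3) = 9*(-⅓) = -3)
W(I) = -47*I (W(I) = I - 48*I = -47*I)
(W(6)*K)*40 = (-47*6*(-3))*40 = -282*(-3)*40 = 846*40 = 33840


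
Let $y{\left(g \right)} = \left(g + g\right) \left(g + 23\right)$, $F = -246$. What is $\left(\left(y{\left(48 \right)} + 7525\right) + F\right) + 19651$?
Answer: $33746$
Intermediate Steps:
$y{\left(g \right)} = 2 g \left(23 + g\right)$
$\left(\left(y{\left(48 \right)} + 7525\right) + F\right) + 19651 = \left(\left(2 \cdot 48 \left(23 + 48\right) + 7525\right) - 246\right) + 19651 = \left(\left(2 \cdot 48 \cdot 71 + 7525\right) - 246\right) + 19651 = \left(\left(6816 + 7525\right) - 246\right) + 19651 = \left(14341 - 246\right) + 19651 = 14095 + 19651 = 33746$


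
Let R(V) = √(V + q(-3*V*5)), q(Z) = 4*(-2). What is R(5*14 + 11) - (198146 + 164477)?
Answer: -362623 + √73 ≈ -3.6261e+5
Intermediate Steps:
q(Z) = -8
R(V) = √(-8 + V) (R(V) = √(V - 8) = √(-8 + V))
R(5*14 + 11) - (198146 + 164477) = √(-8 + (5*14 + 11)) - (198146 + 164477) = √(-8 + (70 + 11)) - 1*362623 = √(-8 + 81) - 362623 = √73 - 362623 = -362623 + √73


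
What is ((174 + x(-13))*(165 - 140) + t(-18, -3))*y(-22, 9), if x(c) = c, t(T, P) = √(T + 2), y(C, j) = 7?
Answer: 28175 + 28*I ≈ 28175.0 + 28.0*I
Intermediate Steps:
t(T, P) = √(2 + T)
((174 + x(-13))*(165 - 140) + t(-18, -3))*y(-22, 9) = ((174 - 13)*(165 - 140) + √(2 - 18))*7 = (161*25 + √(-16))*7 = (4025 + 4*I)*7 = 28175 + 28*I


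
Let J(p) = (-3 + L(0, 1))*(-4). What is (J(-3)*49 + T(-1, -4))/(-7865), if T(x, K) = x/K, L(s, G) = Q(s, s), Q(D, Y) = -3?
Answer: -941/6292 ≈ -0.14955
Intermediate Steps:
L(s, G) = -3
J(p) = 24 (J(p) = (-3 - 3)*(-4) = -6*(-4) = 24)
(J(-3)*49 + T(-1, -4))/(-7865) = (24*49 - 1/(-4))/(-7865) = (1176 - 1*(-1/4))*(-1/7865) = (1176 + 1/4)*(-1/7865) = (4705/4)*(-1/7865) = -941/6292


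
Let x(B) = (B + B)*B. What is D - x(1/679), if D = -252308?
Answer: -116324332630/461041 ≈ -2.5231e+5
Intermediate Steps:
x(B) = 2*B² (x(B) = (2*B)*B = 2*B²)
D - x(1/679) = -252308 - 2*(1/679)² = -252308 - 2/461041 = -116324332630/461041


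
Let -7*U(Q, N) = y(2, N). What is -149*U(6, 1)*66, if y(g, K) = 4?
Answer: 39336/7 ≈ 5619.4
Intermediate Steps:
U(Q, N) = -4/7 (U(Q, N) = -1/7*4 = -4/7)
-149*U(6, 1)*66 = -149*(-4/7)*66 = (596/7)*66 = 39336/7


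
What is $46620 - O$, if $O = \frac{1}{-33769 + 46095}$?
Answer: $\frac{574638119}{12326} \approx 46620.0$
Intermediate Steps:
$O = \frac{1}{12326} \approx 8.1129 \cdot 10^{-5}$
$46620 - O = 46620 - \frac{1}{12326} = \frac{574638119}{12326}$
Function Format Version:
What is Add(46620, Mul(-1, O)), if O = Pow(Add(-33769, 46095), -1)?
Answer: Rational(574638119, 12326) ≈ 46620.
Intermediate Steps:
O = Rational(1, 12326) (O = Pow(12326, -1) = Rational(1, 12326) ≈ 8.1129e-5)
Add(46620, Mul(-1, O)) = Add(46620, Mul(-1, Rational(1, 12326))) = Add(46620, Rational(-1, 12326)) = Rational(574638119, 12326)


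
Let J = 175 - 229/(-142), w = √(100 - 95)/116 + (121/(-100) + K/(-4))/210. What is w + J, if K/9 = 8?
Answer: 263193109/1491000 + √5/116 ≈ 176.54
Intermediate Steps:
K = 72 (K = 9*8 = 72)
w = -1921/21000 + √5/116 (w = √(100 - 95)/116 + (121/(-100) + 72/(-4))/210 = √5*(1/116) + (121*(-1/100) + 72*(-¼))*(1/210) = √5/116 + (-121/100 - 18)*(1/210) = √5/116 - 1921/100*1/210 = √5/116 - 1921/21000 = -1921/21000 + √5/116 ≈ -0.072200)
J = 25079/142 (J = 175 - 229*(-1)/142 = 175 - 1*(-229/142) = 175 + 229/142 = 25079/142 ≈ 176.61)
w + J = (-1921/21000 + √5/116) + 25079/142 = 263193109/1491000 + √5/116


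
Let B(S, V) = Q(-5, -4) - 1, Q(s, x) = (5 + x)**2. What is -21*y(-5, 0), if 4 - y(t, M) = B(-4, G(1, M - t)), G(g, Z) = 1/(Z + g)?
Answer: -84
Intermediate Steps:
B(S, V) = 0 (B(S, V) = (5 - 4)**2 - 1 = 1**2 - 1 = 1 - 1 = 0)
y(t, M) = 4 (y(t, M) = 4 - 1*0 = 4 + 0 = 4)
-21*y(-5, 0) = -21*4 = -84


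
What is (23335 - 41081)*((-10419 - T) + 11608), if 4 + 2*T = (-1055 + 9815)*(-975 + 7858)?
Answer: 534977109354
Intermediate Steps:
T = 30147538 (T = -2 + ((-1055 + 9815)*(-975 + 7858))/2 = -2 + (8760*6883)/2 = -2 + (1/2)*60295080 = -2 + 30147540 = 30147538)
(23335 - 41081)*((-10419 - T) + 11608) = (23335 - 41081)*((-10419 - 1*30147538) + 11608) = -17746*((-10419 - 30147538) + 11608) = -17746*(-30157957 + 11608) = -17746*(-30146349) = 534977109354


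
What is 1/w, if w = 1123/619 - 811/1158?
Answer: 716802/798425 ≈ 0.89777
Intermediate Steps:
w = 798425/716802 (w = 1123*(1/619) - 811*1/1158 = 1123/619 - 811/1158 = 798425/716802 ≈ 1.1139)
1/w = 1/(798425/716802) = 716802/798425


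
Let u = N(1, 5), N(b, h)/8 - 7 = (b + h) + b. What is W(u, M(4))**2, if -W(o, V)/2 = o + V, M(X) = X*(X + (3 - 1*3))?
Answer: 65536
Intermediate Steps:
M(X) = X**2 (M(X) = X*(X + (3 - 3)) = X*(X + 0) = X*X = X**2)
N(b, h) = 56 + 8*h + 16*b (N(b, h) = 56 + 8*((b + h) + b) = 56 + 8*(h + 2*b) = 56 + (8*h + 16*b) = 56 + 8*h + 16*b)
u = 112 (u = 56 + 8*5 + 16*1 = 56 + 40 + 16 = 112)
W(o, V) = -2*V - 2*o (W(o, V) = -2*(o + V) = -2*(V + o) = -2*V - 2*o)
W(u, M(4))**2 = (-2*4**2 - 2*112)**2 = (-2*16 - 224)**2 = (-32 - 224)**2 = (-256)**2 = 65536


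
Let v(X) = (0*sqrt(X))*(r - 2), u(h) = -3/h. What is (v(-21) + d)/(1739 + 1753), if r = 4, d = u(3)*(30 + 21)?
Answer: -17/1164 ≈ -0.014605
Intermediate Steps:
d = -51 (d = (-3/3)*(30 + 21) = -3*1/3*51 = -1*51 = -51)
v(X) = 0 (v(X) = (0*sqrt(X))*(4 - 2) = 0*2 = 0)
(v(-21) + d)/(1739 + 1753) = (0 - 51)/(1739 + 1753) = -51/3492 = -51*1/3492 = -17/1164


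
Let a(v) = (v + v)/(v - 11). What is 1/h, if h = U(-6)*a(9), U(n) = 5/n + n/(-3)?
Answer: -2/21 ≈ -0.095238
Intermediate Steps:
a(v) = 2*v/(-11 + v) (a(v) = (2*v)/(-11 + v) = 2*v/(-11 + v))
U(n) = 5/n - n/3 (U(n) = 5/n + n*(-⅓) = 5/n - n/3)
h = -21/2 (h = (5/(-6) - ⅓*(-6))*(2*9/(-11 + 9)) = (5*(-⅙) + 2)*(2*9/(-2)) = (-⅚ + 2)*(2*9*(-½)) = (7/6)*(-9) = -21/2 ≈ -10.500)
1/h = 1/(-21/2) = -2/21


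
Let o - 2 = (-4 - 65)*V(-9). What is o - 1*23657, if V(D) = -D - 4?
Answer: -24000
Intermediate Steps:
V(D) = -4 - D
o = -343 (o = 2 + (-4 - 65)*(-4 - 1*(-9)) = 2 - 69*(-4 + 9) = 2 - 69*5 = 2 - 345 = -343)
o - 1*23657 = -343 - 1*23657 = -343 - 23657 = -24000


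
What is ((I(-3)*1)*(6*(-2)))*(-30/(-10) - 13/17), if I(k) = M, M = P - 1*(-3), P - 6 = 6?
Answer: -6840/17 ≈ -402.35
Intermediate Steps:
P = 12 (P = 6 + 6 = 12)
M = 15 (M = 12 - 1*(-3) = 12 + 3 = 15)
I(k) = 15
((I(-3)*1)*(6*(-2)))*(-30/(-10) - 13/17) = ((15*1)*(6*(-2)))*(-30/(-10) - 13/17) = (15*(-12))*(-30*(-1/10) - 13*1/17) = -180*(3 - 13/17) = -180*38/17 = -6840/17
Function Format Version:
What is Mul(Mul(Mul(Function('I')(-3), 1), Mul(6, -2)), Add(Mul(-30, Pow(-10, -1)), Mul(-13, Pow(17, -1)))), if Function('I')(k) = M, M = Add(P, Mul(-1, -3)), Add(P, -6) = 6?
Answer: Rational(-6840, 17) ≈ -402.35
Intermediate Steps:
P = 12 (P = Add(6, 6) = 12)
M = 15 (M = Add(12, Mul(-1, -3)) = Add(12, 3) = 15)
Function('I')(k) = 15
Mul(Mul(Mul(Function('I')(-3), 1), Mul(6, -2)), Add(Mul(-30, Pow(-10, -1)), Mul(-13, Pow(17, -1)))) = Mul(Mul(Mul(15, 1), Mul(6, -2)), Add(Mul(-30, Pow(-10, -1)), Mul(-13, Pow(17, -1)))) = Mul(Mul(15, -12), Add(Mul(-30, Rational(-1, 10)), Mul(-13, Rational(1, 17)))) = Mul(-180, Add(3, Rational(-13, 17))) = Mul(-180, Rational(38, 17)) = Rational(-6840, 17)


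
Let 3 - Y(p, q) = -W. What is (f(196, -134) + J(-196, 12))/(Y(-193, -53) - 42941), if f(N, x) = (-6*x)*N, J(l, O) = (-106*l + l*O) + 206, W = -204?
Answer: -88107/21571 ≈ -4.0845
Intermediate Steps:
Y(p, q) = -201 (Y(p, q) = 3 - (-1)*(-204) = 3 - 1*204 = 3 - 204 = -201)
J(l, O) = 206 - 106*l + O*l (J(l, O) = (-106*l + O*l) + 206 = 206 - 106*l + O*l)
f(N, x) = -6*N*x
(f(196, -134) + J(-196, 12))/(Y(-193, -53) - 42941) = (-6*196*(-134) + (206 - 106*(-196) + 12*(-196)))/(-201 - 42941) = (157584 + (206 + 20776 - 2352))/(-43142) = (157584 + 18630)*(-1/43142) = 176214*(-1/43142) = -88107/21571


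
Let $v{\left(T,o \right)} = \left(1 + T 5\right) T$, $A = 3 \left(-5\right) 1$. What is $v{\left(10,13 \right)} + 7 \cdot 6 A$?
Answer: $-120$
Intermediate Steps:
$A = -15$ ($A = \left(-15\right) 1 = -15$)
$v{\left(T,o \right)} = T \left(1 + 5 T\right)$ ($v{\left(T,o \right)} = \left(1 + 5 T\right) T = T \left(1 + 5 T\right)$)
$v{\left(10,13 \right)} + 7 \cdot 6 A = 10 \left(1 + 5 \cdot 10\right) + 7 \cdot 6 \left(-15\right) = 10 \left(1 + 50\right) + 42 \left(-15\right) = 10 \cdot 51 - 630 = 510 - 630 = -120$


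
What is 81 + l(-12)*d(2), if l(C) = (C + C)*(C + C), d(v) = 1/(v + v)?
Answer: 225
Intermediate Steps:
d(v) = 1/(2*v)
l(C) = 4*C² (l(C) = (2*C)*(2*C) = 4*C²)
81 + l(-12)*d(2) = 81 + (4*(-12)²)*((½)/2) = 81 + (4*144)*((½)*(½)) = 81 + 576*(¼) = 81 + 144 = 225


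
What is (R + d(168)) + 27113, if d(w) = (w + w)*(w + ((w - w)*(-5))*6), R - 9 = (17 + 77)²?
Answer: 92406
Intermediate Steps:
R = 8845 (R = 9 + (17 + 77)² = 9 + 94² = 9 + 8836 = 8845)
d(w) = 2*w² (d(w) = (2*w)*(w + (0*(-5))*6) = (2*w)*(w + 0*6) = (2*w)*(w + 0) = (2*w)*w = 2*w²)
(R + d(168)) + 27113 = (8845 + 2*168²) + 27113 = (8845 + 2*28224) + 27113 = (8845 + 56448) + 27113 = 65293 + 27113 = 92406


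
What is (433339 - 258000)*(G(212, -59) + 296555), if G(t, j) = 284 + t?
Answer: 52084625289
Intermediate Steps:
(433339 - 258000)*(G(212, -59) + 296555) = (433339 - 258000)*((284 + 212) + 296555) = 175339*(496 + 296555) = 175339*297051 = 52084625289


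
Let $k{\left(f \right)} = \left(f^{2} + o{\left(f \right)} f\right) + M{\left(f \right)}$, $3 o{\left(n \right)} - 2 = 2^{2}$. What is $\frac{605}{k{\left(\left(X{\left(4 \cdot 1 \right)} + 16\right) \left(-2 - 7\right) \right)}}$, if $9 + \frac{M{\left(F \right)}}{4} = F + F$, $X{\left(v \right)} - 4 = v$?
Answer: $\frac{121}{8892} \approx 0.013608$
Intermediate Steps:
$X{\left(v \right)} = 4 + v$
$M{\left(F \right)} = -36 + 8 F$ ($M{\left(F \right)} = -36 + 4 \left(F + F\right) = -36 + 4 \cdot 2 F = -36 + 8 F$)
$o{\left(n \right)} = 2$ ($o{\left(n \right)} = \frac{2}{3} + \frac{2^{2}}{3} = \frac{2}{3} + \frac{1}{3} \cdot 4 = \frac{2}{3} + \frac{4}{3} = 2$)
$k{\left(f \right)} = -36 + f^{2} + 10 f$ ($k{\left(f \right)} = \left(f^{2} + 2 f\right) + \left(-36 + 8 f\right) = -36 + f^{2} + 10 f$)
$\frac{605}{k{\left(\left(X{\left(4 \cdot 1 \right)} + 16\right) \left(-2 - 7\right) \right)}} = \frac{605}{-36 + \left(\left(\left(4 + 4 \cdot 1\right) + 16\right) \left(-2 - 7\right)\right)^{2} + 10 \left(\left(4 + 4 \cdot 1\right) + 16\right) \left(-2 - 7\right)} = \frac{605}{-36 + \left(\left(\left(4 + 4\right) + 16\right) \left(-9\right)\right)^{2} + 10 \left(\left(4 + 4\right) + 16\right) \left(-9\right)} = \frac{605}{-36 + \left(\left(8 + 16\right) \left(-9\right)\right)^{2} + 10 \left(8 + 16\right) \left(-9\right)} = \frac{605}{-36 + \left(24 \left(-9\right)\right)^{2} + 10 \cdot 24 \left(-9\right)} = \frac{605}{-36 + \left(-216\right)^{2} + 10 \left(-216\right)} = \frac{605}{-36 + 46656 - 2160} = \frac{605}{44460} = 605 \cdot \frac{1}{44460} = \frac{121}{8892}$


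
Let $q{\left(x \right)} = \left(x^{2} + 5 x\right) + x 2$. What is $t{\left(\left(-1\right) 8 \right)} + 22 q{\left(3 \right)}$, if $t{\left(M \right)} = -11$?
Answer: $649$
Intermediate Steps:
$q{\left(x \right)} = x^{2} + 7 x$ ($q{\left(x \right)} = \left(x^{2} + 5 x\right) + 2 x = x^{2} + 7 x$)
$t{\left(\left(-1\right) 8 \right)} + 22 q{\left(3 \right)} = -11 + 22 \cdot 3 \left(7 + 3\right) = -11 + 22 \cdot 3 \cdot 10 = -11 + 22 \cdot 30 = -11 + 660 = 649$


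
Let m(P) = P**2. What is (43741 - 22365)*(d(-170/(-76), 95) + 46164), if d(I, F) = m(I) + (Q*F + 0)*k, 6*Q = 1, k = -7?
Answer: 1066256218592/1083 ≈ 9.8454e+8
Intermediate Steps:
Q = 1/6 (Q = (1/6)*1 = 1/6 ≈ 0.16667)
d(I, F) = I**2 - 7*F/6 (d(I, F) = I**2 + (F/6 + 0)*(-7) = I**2 + (F/6)*(-7) = I**2 - 7*F/6)
(43741 - 22365)*(d(-170/(-76), 95) + 46164) = (43741 - 22365)*(((-170/(-76))**2 - 7/6*95) + 46164) = 21376*(((-170*(-1/76))**2 - 665/6) + 46164) = 21376*(((85/38)**2 - 665/6) + 46164) = 21376*((7225/1444 - 665/6) + 46164) = 21376*(-458455/4332 + 46164) = 21376*(199523993/4332) = 1066256218592/1083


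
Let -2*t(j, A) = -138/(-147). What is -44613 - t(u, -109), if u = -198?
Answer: -2186014/49 ≈ -44613.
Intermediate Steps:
t(j, A) = -23/49 (t(j, A) = -(-69)/(-147) = -(-69)*(-1)/147 = -1/2*46/49 = -23/49)
-44613 - t(u, -109) = -44613 - 1*(-23/49) = -44613 + 23/49 = -2186014/49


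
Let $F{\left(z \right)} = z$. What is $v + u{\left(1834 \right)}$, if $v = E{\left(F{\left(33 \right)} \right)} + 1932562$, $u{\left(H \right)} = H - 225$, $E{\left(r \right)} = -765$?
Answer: $1933406$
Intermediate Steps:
$u{\left(H \right)} = -225 + H$
$v = 1931797$ ($v = -765 + 1932562 = 1931797$)
$v + u{\left(1834 \right)} = 1931797 + \left(-225 + 1834\right) = 1931797 + 1609 = 1933406$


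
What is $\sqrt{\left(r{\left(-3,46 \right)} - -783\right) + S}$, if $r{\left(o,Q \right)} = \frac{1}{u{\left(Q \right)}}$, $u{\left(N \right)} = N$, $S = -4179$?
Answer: $\frac{i \sqrt{7185890}}{46} \approx 58.275 i$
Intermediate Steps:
$r{\left(o,Q \right)} = \frac{1}{Q}$
$\sqrt{\left(r{\left(-3,46 \right)} - -783\right) + S} = \sqrt{\left(\frac{1}{46} - -783\right) - 4179} = \sqrt{\left(\frac{1}{46} + 783\right) - 4179} = \sqrt{\frac{36019}{46} - 4179} = \sqrt{- \frac{156215}{46}} = \frac{i \sqrt{7185890}}{46}$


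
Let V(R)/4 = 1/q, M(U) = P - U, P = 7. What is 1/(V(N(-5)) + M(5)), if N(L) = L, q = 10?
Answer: 5/12 ≈ 0.41667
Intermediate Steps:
M(U) = 7 - U
V(R) = ⅖ (V(R) = 4/10 = 4*(⅒) = ⅖)
1/(V(N(-5)) + M(5)) = 1/(⅖ + (7 - 1*5)) = 1/(⅖ + (7 - 5)) = 1/(⅖ + 2) = 1/(12/5) = 5/12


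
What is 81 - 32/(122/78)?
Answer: 3693/61 ≈ 60.541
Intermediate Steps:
81 - 32/(122/78) = 81 - 32/(122*(1/78)) = 81 - 32/(61/39) = 81 + (39/61)*(-32) = 81 - 1248/61 = 3693/61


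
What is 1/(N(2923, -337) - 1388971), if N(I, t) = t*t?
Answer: -1/1275402 ≈ -7.8407e-7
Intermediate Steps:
N(I, t) = t**2
1/(N(2923, -337) - 1388971) = 1/((-337)**2 - 1388971) = 1/(113569 - 1388971) = 1/(-1275402) = -1/1275402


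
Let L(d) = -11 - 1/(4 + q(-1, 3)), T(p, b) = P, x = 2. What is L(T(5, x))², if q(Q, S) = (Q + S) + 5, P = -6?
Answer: 14884/121 ≈ 123.01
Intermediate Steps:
q(Q, S) = 5 + Q + S
T(p, b) = -6
L(d) = -122/11 (L(d) = -11 - 1/(4 + (5 - 1 + 3)) = -11 - 1/(4 + 7) = -11 - 1/11 = -122/11)
L(T(5, x))² = (-122/11)² = 14884/121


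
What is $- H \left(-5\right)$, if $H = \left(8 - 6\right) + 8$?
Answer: $50$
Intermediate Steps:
$H = 10$ ($H = 2 + 8 = 10$)
$- H \left(-5\right) = \left(-1\right) 10 \left(-5\right) = \left(-10\right) \left(-5\right) = 50$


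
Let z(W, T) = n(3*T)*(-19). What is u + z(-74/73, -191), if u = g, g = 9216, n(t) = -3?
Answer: 9273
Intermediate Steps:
z(W, T) = 57 (z(W, T) = -3*(-19) = 57)
u = 9216
u + z(-74/73, -191) = 9216 + 57 = 9273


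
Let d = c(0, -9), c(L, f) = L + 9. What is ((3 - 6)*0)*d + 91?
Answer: 91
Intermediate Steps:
c(L, f) = 9 + L
d = 9 (d = 9 + 0 = 9)
((3 - 6)*0)*d + 91 = ((3 - 6)*0)*9 + 91 = -3*0*9 + 91 = 0*9 + 91 = 0 + 91 = 91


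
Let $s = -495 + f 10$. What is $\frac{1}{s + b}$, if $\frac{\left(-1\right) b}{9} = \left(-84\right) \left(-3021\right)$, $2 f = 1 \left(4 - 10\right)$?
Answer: $- \frac{1}{2284401} \approx -4.3775 \cdot 10^{-7}$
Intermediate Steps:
$f = -3$ ($f = \frac{1 \left(4 - 10\right)}{2} = \frac{1 \left(-6\right)}{2} = \frac{1}{2} \left(-6\right) = -3$)
$b = -2283876$ ($b = - 9 \left(\left(-84\right) \left(-3021\right)\right) = \left(-9\right) 253764 = -2283876$)
$s = -525$ ($s = -495 - 30 = -525$)
$\frac{1}{s + b} = \frac{1}{-525 - 2283876} = \frac{1}{-2284401} = - \frac{1}{2284401}$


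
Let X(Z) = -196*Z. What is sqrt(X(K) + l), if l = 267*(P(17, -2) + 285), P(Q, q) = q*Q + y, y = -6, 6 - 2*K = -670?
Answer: 7*I*sqrt(17) ≈ 28.862*I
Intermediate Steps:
K = 338 (K = 3 - 1/2*(-670) = 3 + 335 = 338)
P(Q, q) = -6 + Q*q (P(Q, q) = q*Q - 6 = Q*q - 6 = -6 + Q*q)
l = 65415 (l = 267*((-6 + 17*(-2)) + 285) = 267*((-6 - 34) + 285) = 267*(-40 + 285) = 267*245 = 65415)
sqrt(X(K) + l) = sqrt(-196*338 + 65415) = sqrt(-66248 + 65415) = sqrt(-833) = 7*I*sqrt(17)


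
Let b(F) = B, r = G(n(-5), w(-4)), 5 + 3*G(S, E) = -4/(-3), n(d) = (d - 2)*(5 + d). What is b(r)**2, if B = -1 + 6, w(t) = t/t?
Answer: 25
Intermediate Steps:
w(t) = 1
n(d) = (-2 + d)*(5 + d)
G(S, E) = -11/9 (G(S, E) = -5/3 + (-4/(-3))/3 = -5/3 + (-4*(-1/3))/3 = -5/3 + (1/3)*(4/3) = -5/3 + 4/9 = -11/9)
B = 5
r = -11/9 ≈ -1.2222
b(F) = 5
b(r)**2 = 5**2 = 25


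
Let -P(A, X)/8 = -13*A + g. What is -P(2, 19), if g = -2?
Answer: -224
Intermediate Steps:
P(A, X) = 16 + 104*A (P(A, X) = -8*(-13*A - 2) = -8*(-2 - 13*A) = 16 + 104*A)
-P(2, 19) = -(16 + 104*2) = -(16 + 208) = -1*224 = -224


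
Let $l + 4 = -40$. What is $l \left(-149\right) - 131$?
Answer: $6425$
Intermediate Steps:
$l = -44$ ($l = -4 - 40 = -44$)
$l \left(-149\right) - 131 = \left(-44\right) \left(-149\right) - 131 = 6556 - 131 = 6425$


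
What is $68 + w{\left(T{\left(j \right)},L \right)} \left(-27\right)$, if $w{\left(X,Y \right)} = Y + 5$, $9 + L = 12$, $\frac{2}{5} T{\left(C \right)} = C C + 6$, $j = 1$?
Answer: $-148$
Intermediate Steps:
$T{\left(C \right)} = 15 + \frac{5 C^{2}}{2}$ ($T{\left(C \right)} = \frac{5 \left(C C + 6\right)}{2} = \frac{5 \left(C^{2} + 6\right)}{2} = \frac{5 \left(6 + C^{2}\right)}{2} = 15 + \frac{5 C^{2}}{2}$)
$L = 3$ ($L = -9 + 12 = 3$)
$w{\left(X,Y \right)} = 5 + Y$
$68 + w{\left(T{\left(j \right)},L \right)} \left(-27\right) = 68 + \left(5 + 3\right) \left(-27\right) = 68 + 8 \left(-27\right) = 68 - 216 = -148$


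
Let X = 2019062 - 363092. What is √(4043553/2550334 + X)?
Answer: √10770776201442086022/2550334 ≈ 1286.8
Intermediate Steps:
X = 1655970
√(4043553/2550334 + X) = √(4043553/2550334 + 1655970) = √(4223280637533/2550334) = √10770776201442086022/2550334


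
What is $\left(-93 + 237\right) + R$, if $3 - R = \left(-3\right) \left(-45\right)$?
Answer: $12$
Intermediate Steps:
$R = -132$ ($R = 3 - \left(-3\right) \left(-45\right) = 3 - 135 = -132$)
$\left(-93 + 237\right) + R = \left(-93 + 237\right) - 132 = 144 - 132 = 12$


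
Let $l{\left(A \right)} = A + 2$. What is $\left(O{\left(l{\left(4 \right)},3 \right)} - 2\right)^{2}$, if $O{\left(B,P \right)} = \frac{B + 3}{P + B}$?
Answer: $1$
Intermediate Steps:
$l{\left(A \right)} = 2 + A$
$O{\left(B,P \right)} = \frac{3 + B}{B + P}$
$\left(O{\left(l{\left(4 \right)},3 \right)} - 2\right)^{2} = \left(\frac{3 + \left(2 + 4\right)}{\left(2 + 4\right) + 3} - 2\right)^{2} = \left(\frac{3 + 6}{6 + 3} - 2\right)^{2} = \left(\frac{1}{9} \cdot 9 - 2\right)^{2} = \left(1 - 2\right)^{2} = \left(-1\right)^{2} = 1$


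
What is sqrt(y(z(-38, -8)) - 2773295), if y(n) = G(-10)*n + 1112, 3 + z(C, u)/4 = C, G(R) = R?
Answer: I*sqrt(2770543) ≈ 1664.5*I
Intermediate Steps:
z(C, u) = -12 + 4*C
y(n) = 1112 - 10*n (y(n) = -10*n + 1112 = 1112 - 10*n)
sqrt(y(z(-38, -8)) - 2773295) = sqrt((1112 - 10*(-12 + 4*(-38))) - 2773295) = sqrt((1112 - 10*(-12 - 152)) - 2773295) = sqrt((1112 - 10*(-164)) - 2773295) = sqrt((1112 + 1640) - 2773295) = sqrt(2752 - 2773295) = sqrt(-2770543) = I*sqrt(2770543)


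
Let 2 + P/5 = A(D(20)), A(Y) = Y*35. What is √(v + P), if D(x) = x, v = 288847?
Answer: √292337 ≈ 540.68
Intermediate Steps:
A(Y) = 35*Y
P = 3490 (P = -10 + 5*(35*20) = -10 + 5*700 = -10 + 3500 = 3490)
√(v + P) = √(288847 + 3490) = √292337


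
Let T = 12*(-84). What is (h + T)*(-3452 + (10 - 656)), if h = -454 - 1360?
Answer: 11564556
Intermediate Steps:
h = -1814
T = -1008
(h + T)*(-3452 + (10 - 656)) = (-1814 - 1008)*(-3452 + (10 - 656)) = -2822*(-3452 - 646) = -2822*(-4098) = 11564556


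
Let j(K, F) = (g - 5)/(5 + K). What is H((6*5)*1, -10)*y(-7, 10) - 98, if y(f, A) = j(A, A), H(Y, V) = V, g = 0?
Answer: -284/3 ≈ -94.667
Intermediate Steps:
j(K, F) = -5/(5 + K) (j(K, F) = (0 - 5)/(5 + K) = -5/(5 + K))
y(f, A) = -5/(5 + A)
H((6*5)*1, -10)*y(-7, 10) - 98 = -(-50)/(5 + 10) - 98 = -(-50)/15 - 98 = -10*(-1/3) - 98 = 10/3 - 98 = -284/3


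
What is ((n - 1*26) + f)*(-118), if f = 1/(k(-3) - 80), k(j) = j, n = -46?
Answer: 705286/83 ≈ 8497.4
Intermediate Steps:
f = -1/83 (f = 1/(-3 - 80) = 1/(-83) = -1/83 ≈ -0.012048)
((n - 1*26) + f)*(-118) = ((-46 - 1*26) - 1/83)*(-118) = ((-46 - 26) - 1/83)*(-118) = (-72 - 1/83)*(-118) = -5977/83*(-118) = 705286/83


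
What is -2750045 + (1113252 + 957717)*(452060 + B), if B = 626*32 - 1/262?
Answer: 256153506470017/262 ≈ 9.7768e+11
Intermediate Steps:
B = 5248383/262 (B = 20032 - 1*1/262 = 20032 - 1/262 = 5248383/262 ≈ 20032.)
-2750045 + (1113252 + 957717)*(452060 + B) = -2750045 + (1113252 + 957717)*(452060 + 5248383/262) = -2750045 + 2070969*(123688103/262) = -2750045 + 256154226981807/262 = 256153506470017/262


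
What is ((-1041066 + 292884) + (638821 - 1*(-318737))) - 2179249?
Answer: -1969873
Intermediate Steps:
((-1041066 + 292884) + (638821 - 1*(-318737))) - 2179249 = (-748182 + (638821 + 318737)) - 2179249 = (-748182 + 957558) - 2179249 = 209376 - 2179249 = -1969873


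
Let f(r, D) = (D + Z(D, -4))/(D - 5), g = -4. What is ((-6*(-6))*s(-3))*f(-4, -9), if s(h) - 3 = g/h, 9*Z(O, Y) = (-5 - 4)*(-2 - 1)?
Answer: 468/7 ≈ 66.857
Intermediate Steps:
Z(O, Y) = 3 (Z(O, Y) = ((-5 - 4)*(-2 - 1))/9 = (-9*(-3))/9 = (⅑)*27 = 3)
s(h) = 3 - 4/h
f(r, D) = (3 + D)/(-5 + D) (f(r, D) = (D + 3)/(D - 5) = (3 + D)/(-5 + D))
((-6*(-6))*s(-3))*f(-4, -9) = ((-6*(-6))*(3 - 4/(-3)))*((3 - 9)/(-5 - 9)) = (36*(3 - 4*(-⅓)))*(-6/(-14)) = (36*(3 + 4/3))*(-1/14*(-6)) = (36*(13/3))*(3/7) = 156*(3/7) = 468/7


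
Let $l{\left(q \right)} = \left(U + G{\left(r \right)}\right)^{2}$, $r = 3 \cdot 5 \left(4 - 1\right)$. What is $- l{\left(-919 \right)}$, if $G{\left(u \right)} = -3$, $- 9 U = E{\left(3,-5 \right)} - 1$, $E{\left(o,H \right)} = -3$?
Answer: $- \frac{529}{81} \approx -6.5309$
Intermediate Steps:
$U = \frac{4}{9}$ ($U = - \frac{-3 - 1}{9} = \left(- \frac{1}{9}\right) \left(-4\right) = \frac{4}{9} \approx 0.44444$)
$r = 45$ ($r = 15 \cdot 3 = 45$)
$l{\left(q \right)} = \frac{529}{81}$ ($l{\left(q \right)} = \left(\frac{4}{9} - 3\right)^{2} = \left(- \frac{23}{9}\right)^{2} = \frac{529}{81}$)
$- l{\left(-919 \right)} = \left(-1\right) \frac{529}{81} = - \frac{529}{81}$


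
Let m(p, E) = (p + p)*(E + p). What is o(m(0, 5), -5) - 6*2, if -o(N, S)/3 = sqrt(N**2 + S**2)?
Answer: -27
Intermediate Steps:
m(p, E) = 2*p*(E + p) (m(p, E) = (2*p)*(E + p) = 2*p*(E + p))
o(N, S) = -3*sqrt(N**2 + S**2)
o(m(0, 5), -5) - 6*2 = -3*sqrt((2*0*(5 + 0))**2 + (-5)**2) - 6*2 = -3*sqrt((2*0*5)**2 + 25) - 12 = -3*sqrt(0**2 + 25) - 12 = -3*sqrt(0 + 25) - 12 = -3*sqrt(25) - 12 = -3*5 - 12 = -15 - 12 = -27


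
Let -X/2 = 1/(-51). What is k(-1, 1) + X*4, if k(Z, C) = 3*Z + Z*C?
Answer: -196/51 ≈ -3.8431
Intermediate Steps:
k(Z, C) = 3*Z + C*Z
X = 2/51 (X = -2/(-51) = -2*(-1/51) = 2/51 ≈ 0.039216)
k(-1, 1) + X*4 = -(3 + 1) + (2/51)*4 = -1*4 + 8/51 = -4 + 8/51 = -196/51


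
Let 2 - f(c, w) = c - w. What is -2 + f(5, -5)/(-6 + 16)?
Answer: -14/5 ≈ -2.8000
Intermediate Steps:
f(c, w) = 2 + w - c (f(c, w) = 2 - (c - w) = 2 + (w - c) = 2 + w - c)
-2 + f(5, -5)/(-6 + 16) = -2 + (2 - 5 - 1*5)/(-6 + 16) = -2 + (2 - 5 - 5)/10 = -2 - 8*⅒ = -2 - ⅘ = -14/5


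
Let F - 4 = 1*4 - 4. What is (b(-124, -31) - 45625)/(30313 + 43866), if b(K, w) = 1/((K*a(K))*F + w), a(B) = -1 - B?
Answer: -2784904376/4527811981 ≈ -0.61507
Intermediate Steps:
F = 4 (F = 4 + (1*4 - 4) = 4 + (4 - 4) = 4 + 0 = 4)
b(K, w) = 1/(w + 4*K*(-1 - K)) (b(K, w) = 1/((K*(-1 - K))*4 + w) = 1/(4*K*(-1 - K) + w) = 1/(w + 4*K*(-1 - K)))
(b(-124, -31) - 45625)/(30313 + 43866) = (-1/(-1*(-31) + 4*(-124)*(1 - 124)) - 45625)/(30313 + 43866) = (-1/(31 + 4*(-124)*(-123)) - 45625)/74179 = (-1/(31 + 61008) - 45625)*(1/74179) = (-1/61039 - 45625)*(1/74179) = -2784904376/61039*1/74179 = -2784904376/4527811981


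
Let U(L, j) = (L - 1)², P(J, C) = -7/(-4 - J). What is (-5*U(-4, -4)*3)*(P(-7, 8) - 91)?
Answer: 35000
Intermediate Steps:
U(L, j) = (-1 + L)²
(-5*U(-4, -4)*3)*(P(-7, 8) - 91) = (-5*(-1 - 4)²*3)*(7/(4 - 7) - 91) = (-5*(-5)²*3)*(7/(-3) - 91) = (-5*25*3)*(7*(-⅓) - 91) = (-125*3)*(-7/3 - 91) = -375*(-280/3) = 35000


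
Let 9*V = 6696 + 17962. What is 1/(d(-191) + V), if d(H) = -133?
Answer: 9/23461 ≈ 0.00038362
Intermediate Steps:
V = 24658/9 (V = (6696 + 17962)/9 = (1/9)*24658 = 24658/9 ≈ 2739.8)
1/(d(-191) + V) = 1/(-133 + 24658/9) = 1/(23461/9) = 9/23461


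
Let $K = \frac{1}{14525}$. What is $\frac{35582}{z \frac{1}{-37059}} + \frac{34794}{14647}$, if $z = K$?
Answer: $- \frac{280536176836954356}{14647} \approx -1.9153 \cdot 10^{13}$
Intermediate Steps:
$K = \frac{1}{14525} \approx 6.8847 \cdot 10^{-5}$
$z = \frac{1}{14525} \approx 6.8847 \cdot 10^{-5}$
$\frac{35582}{z \frac{1}{-37059}} + \frac{34794}{14647} = \frac{35582}{\frac{1}{14525} \frac{1}{-37059}} + \frac{34794}{14647} = \frac{35582}{\frac{1}{14525} \left(- \frac{1}{37059}\right)} + 34794 \cdot \frac{1}{14647} = \frac{35582}{- \frac{1}{538281975}} + \frac{34794}{14647} = 35582 \left(-538281975\right) + \frac{34794}{14647} = -19153149234450 + \frac{34794}{14647} = - \frac{280536176836954356}{14647}$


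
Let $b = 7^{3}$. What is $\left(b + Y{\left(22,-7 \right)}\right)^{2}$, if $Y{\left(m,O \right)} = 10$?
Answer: $124609$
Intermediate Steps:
$b = 343$
$\left(b + Y{\left(22,-7 \right)}\right)^{2} = \left(343 + 10\right)^{2} = 353^{2} = 124609$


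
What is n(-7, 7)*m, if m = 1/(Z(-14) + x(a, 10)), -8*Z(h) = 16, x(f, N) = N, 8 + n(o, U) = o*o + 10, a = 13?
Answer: 51/8 ≈ 6.3750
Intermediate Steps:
n(o, U) = 2 + o² (n(o, U) = -8 + (o*o + 10) = -8 + (o² + 10) = -8 + (10 + o²) = 2 + o²)
Z(h) = -2 (Z(h) = -⅛*16 = -2)
m = ⅛ (m = 1/(-2 + 10) = 1/8 = ⅛ ≈ 0.12500)
n(-7, 7)*m = (2 + (-7)²)*(⅛) = (2 + 49)*(⅛) = 51*(⅛) = 51/8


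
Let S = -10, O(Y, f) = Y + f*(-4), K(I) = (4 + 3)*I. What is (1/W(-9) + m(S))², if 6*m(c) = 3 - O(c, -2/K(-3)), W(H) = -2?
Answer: 11881/3969 ≈ 2.9935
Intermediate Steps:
K(I) = 7*I
O(Y, f) = Y - 4*f
m(c) = 71/126 - c/6 (m(c) = (3 - (c - (-8)/(7*(-3))))/6 = (3 - (c - (-8)/(-21)))/6 = (3 - (c - (-8)*(-1)/21))/6 = (3 - (c - 4*2/21))/6 = (3 - (c - 8/21))/6 = (3 - (-8/21 + c))/6 = (3 + (8/21 - c))/6 = (71/21 - c)/6 = 71/126 - c/6)
(1/W(-9) + m(S))² = (1/(-2) + (71/126 - ⅙*(-10)))² = (-½ + (71/126 + 5/3))² = (-½ + 281/126)² = (109/63)² = 11881/3969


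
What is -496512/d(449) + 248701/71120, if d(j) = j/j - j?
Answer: 79069981/71120 ≈ 1111.8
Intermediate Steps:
d(j) = 1 - j
-496512/d(449) + 248701/71120 = -496512/(1 - 1*449) + 248701/71120 = -496512/(1 - 449) + 248701*(1/71120) = -496512/(-448) + 248701/71120 = -496512*(-1/448) + 248701/71120 = 7758/7 + 248701/71120 = 79069981/71120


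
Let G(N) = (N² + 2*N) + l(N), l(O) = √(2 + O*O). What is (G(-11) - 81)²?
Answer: (18 + √123)² ≈ 846.26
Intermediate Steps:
l(O) = √(2 + O²)
G(N) = N² + √(2 + N²) + 2*N (G(N) = (N² + 2*N) + √(2 + N²) = N² + √(2 + N²) + 2*N)
(G(-11) - 81)² = (((-11)² + √(2 + (-11)²) + 2*(-11)) - 81)² = ((121 + √(2 + 121) - 22) - 81)² = ((121 + √123 - 22) - 81)² = ((99 + √123) - 81)² = (18 + √123)²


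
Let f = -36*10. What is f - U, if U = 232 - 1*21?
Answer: -571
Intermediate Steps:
f = -360
U = 211 (U = 232 - 21 = 211)
f - U = -360 - 1*211 = -360 - 211 = -571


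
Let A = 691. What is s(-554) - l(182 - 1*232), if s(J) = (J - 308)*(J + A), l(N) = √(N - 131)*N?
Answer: -118094 + 50*I*√181 ≈ -1.1809e+5 + 672.68*I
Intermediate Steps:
l(N) = N*√(-131 + N) (l(N) = √(-131 + N)*N = N*√(-131 + N))
s(J) = (-308 + J)*(691 + J) (s(J) = (J - 308)*(J + 691) = (-308 + J)*(691 + J))
s(-554) - l(182 - 1*232) = (-212828 + (-554)² + 383*(-554)) - (182 - 1*232)*√(-131 + (182 - 1*232)) = (-212828 + 306916 - 212182) - (182 - 232)*√(-131 + (182 - 232)) = -118094 - (-50)*√(-131 - 50) = -118094 - (-50)*√(-181) = -118094 - (-50)*I*√181 = -118094 + 50*I*√181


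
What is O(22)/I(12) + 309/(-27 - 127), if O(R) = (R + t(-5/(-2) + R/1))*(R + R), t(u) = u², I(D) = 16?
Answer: 2105711/1232 ≈ 1709.2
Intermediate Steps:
O(R) = 2*R*(R + (5/2 + R)²) (O(R) = (R + (-5/(-2) + R/1)²)*(R + R) = (R + (-5*(-½) + R*1)²)*(2*R) = (R + (5/2 + R)²)*(2*R) = 2*R*(R + (5/2 + R)²))
O(22)/I(12) + 309/(-27 - 127) = ((½)*22*((5 + 2*22)² + 4*22))/16 + 309/(-27 - 127) = ((½)*22*((5 + 44)² + 88))*(1/16) + 309/(-154) = ((½)*22*(49² + 88))*(1/16) + 309*(-1/154) = ((½)*22*(2401 + 88))*(1/16) - 309/154 = ((½)*22*2489)*(1/16) - 309/154 = 27379*(1/16) - 309/154 = 27379/16 - 309/154 = 2105711/1232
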